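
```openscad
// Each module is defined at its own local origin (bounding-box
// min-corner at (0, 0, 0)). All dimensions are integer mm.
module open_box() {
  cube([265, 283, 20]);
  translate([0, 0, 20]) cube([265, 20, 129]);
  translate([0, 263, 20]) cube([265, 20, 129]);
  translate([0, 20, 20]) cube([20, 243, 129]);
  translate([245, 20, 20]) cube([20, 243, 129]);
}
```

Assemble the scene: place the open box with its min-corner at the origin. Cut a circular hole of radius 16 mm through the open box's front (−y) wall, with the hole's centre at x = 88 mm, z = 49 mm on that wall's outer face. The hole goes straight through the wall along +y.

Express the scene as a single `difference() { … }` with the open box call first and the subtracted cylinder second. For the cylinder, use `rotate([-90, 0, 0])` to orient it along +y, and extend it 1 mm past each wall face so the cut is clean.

difference() {
  open_box();
  translate([88, -1, 49]) rotate([-90, 0, 0]) cylinder(h = 22, r = 16);
}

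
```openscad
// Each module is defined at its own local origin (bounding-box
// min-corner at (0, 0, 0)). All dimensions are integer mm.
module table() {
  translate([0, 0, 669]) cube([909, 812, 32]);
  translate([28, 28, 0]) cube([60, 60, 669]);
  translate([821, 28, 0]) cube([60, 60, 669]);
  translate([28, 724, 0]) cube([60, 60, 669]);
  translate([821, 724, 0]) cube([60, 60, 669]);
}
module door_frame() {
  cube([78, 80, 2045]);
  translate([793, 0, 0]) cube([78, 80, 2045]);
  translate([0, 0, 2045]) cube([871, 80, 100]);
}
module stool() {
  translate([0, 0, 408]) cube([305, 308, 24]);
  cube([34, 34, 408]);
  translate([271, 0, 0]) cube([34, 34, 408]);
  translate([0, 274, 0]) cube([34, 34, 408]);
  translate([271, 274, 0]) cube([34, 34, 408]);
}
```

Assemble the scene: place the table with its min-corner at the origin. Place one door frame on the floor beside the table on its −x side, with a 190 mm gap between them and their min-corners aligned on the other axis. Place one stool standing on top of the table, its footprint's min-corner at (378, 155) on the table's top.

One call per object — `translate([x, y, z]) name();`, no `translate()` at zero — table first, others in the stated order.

table();
translate([-1061, 0, 0]) door_frame();
translate([378, 155, 701]) stool();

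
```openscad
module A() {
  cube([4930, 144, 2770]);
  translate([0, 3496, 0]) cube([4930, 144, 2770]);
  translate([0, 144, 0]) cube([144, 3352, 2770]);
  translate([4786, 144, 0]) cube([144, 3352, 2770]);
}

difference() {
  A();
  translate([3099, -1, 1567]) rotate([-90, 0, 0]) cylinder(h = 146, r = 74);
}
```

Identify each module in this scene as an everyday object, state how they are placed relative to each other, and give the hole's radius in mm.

A is a house frame. The house frame has a circular hole through its front wall. The hole's radius is 74 mm.

The subtracted cylinder has r = 74 mm.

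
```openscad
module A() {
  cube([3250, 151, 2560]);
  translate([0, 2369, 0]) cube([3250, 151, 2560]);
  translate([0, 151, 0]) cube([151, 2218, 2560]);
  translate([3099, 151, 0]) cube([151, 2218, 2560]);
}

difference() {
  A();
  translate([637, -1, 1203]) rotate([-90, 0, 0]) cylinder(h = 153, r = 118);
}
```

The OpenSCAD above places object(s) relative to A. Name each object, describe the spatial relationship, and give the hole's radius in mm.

A is a house frame. The house frame has a circular hole through its front wall. The hole's radius is 118 mm.

The subtracted cylinder has r = 118 mm.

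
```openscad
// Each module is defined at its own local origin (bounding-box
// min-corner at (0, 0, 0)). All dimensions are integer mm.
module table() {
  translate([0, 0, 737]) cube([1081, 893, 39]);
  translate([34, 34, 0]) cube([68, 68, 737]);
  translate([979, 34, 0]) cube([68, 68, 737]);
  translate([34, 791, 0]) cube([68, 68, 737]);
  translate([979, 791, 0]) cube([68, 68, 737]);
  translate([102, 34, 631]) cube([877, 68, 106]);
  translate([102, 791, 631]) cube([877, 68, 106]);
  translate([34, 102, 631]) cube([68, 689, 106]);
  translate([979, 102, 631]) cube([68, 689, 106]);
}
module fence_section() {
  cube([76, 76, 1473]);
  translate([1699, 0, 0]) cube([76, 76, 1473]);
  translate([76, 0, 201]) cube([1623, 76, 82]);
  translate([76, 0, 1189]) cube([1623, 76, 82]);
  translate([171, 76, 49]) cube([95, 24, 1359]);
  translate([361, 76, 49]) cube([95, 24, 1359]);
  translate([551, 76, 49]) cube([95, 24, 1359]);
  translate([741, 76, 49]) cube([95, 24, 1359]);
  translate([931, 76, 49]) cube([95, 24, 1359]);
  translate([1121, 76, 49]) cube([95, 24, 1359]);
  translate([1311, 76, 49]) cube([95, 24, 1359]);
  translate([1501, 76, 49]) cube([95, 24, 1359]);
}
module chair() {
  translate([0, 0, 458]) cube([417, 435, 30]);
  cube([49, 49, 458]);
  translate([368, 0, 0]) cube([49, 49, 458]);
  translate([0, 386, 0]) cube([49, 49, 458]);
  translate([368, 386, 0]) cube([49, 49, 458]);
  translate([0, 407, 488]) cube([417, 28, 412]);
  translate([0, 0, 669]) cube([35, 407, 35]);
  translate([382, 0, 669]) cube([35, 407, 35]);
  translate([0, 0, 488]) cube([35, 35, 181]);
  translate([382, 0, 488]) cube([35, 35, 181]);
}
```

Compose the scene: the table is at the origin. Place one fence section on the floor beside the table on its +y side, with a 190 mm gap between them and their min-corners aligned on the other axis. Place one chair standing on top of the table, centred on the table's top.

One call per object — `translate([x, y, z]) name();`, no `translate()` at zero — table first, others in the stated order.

table();
translate([0, 1083, 0]) fence_section();
translate([332, 229, 776]) chair();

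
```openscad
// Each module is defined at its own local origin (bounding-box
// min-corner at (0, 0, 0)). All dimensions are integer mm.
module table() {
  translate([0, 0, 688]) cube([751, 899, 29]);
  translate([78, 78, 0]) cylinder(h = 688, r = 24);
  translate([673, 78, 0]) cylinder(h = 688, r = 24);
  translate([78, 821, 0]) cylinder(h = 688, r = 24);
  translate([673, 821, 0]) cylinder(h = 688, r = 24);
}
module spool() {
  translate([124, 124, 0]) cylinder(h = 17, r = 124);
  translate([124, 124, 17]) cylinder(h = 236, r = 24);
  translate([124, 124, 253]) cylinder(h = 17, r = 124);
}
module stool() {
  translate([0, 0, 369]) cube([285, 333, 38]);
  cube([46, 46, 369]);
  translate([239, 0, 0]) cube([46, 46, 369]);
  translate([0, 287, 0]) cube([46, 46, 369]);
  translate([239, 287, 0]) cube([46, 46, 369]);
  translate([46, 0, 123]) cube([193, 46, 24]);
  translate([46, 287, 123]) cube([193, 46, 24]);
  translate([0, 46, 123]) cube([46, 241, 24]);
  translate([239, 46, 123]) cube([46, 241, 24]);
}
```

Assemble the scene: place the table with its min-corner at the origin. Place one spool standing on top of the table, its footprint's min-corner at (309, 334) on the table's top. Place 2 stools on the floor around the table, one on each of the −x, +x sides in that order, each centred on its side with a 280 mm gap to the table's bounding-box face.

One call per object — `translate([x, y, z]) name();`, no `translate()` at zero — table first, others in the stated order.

table();
translate([309, 334, 717]) spool();
translate([-565, 283, 0]) stool();
translate([1031, 283, 0]) stool();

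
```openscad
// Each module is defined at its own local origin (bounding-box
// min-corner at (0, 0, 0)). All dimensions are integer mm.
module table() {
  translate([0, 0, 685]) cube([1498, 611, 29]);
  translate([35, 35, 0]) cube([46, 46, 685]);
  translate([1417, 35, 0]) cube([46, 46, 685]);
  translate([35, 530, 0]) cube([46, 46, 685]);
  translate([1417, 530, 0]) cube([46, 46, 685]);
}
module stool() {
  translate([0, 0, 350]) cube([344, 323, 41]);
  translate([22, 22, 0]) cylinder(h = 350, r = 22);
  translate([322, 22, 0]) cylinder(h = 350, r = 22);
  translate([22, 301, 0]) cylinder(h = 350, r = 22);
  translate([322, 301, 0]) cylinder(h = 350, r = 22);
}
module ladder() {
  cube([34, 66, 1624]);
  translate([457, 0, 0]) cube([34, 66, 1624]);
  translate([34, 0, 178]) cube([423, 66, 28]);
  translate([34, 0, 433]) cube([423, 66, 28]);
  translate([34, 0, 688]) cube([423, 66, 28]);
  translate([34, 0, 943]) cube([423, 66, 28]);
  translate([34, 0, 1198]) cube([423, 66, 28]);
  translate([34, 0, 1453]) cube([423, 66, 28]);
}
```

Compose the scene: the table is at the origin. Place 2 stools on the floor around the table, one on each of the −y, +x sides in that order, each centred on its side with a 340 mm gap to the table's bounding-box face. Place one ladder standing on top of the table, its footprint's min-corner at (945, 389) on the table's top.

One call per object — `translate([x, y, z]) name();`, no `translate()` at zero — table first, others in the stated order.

table();
translate([577, -663, 0]) stool();
translate([1838, 144, 0]) stool();
translate([945, 389, 714]) ladder();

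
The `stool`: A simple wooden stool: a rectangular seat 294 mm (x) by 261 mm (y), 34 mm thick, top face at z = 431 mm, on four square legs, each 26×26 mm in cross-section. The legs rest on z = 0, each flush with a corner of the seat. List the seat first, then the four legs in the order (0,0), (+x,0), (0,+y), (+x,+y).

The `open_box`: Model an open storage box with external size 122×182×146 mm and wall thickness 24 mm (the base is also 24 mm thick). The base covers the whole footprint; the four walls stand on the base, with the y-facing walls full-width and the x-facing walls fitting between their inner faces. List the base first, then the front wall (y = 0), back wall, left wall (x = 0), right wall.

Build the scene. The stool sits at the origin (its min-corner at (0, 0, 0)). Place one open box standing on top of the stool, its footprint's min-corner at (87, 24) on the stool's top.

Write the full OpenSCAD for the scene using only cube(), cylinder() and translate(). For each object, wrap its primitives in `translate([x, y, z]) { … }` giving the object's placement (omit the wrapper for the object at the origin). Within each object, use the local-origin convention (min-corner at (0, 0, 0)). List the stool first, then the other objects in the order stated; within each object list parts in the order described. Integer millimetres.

translate([0, 0, 397]) cube([294, 261, 34]);
cube([26, 26, 397]);
translate([268, 0, 0]) cube([26, 26, 397]);
translate([0, 235, 0]) cube([26, 26, 397]);
translate([268, 235, 0]) cube([26, 26, 397]);
translate([87, 24, 431]) {
  cube([122, 182, 24]);
  translate([0, 0, 24]) cube([122, 24, 122]);
  translate([0, 158, 24]) cube([122, 24, 122]);
  translate([0, 24, 24]) cube([24, 134, 122]);
  translate([98, 24, 24]) cube([24, 134, 122]);
}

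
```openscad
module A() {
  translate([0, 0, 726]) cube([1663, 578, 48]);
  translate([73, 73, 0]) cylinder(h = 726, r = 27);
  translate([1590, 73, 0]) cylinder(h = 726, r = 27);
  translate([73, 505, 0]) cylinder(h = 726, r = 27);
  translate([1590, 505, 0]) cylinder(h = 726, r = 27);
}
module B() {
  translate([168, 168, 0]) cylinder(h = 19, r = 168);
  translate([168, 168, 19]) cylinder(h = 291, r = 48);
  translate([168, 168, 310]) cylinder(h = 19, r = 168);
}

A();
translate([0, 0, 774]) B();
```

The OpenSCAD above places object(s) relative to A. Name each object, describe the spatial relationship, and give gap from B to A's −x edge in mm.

The spool's min-x is at 0; the table's min-x is 0; gap = 0 mm.

A is a table. B is a spool. The spool is on top of the table. The gap from the spool to the table's −x edge is 0 mm.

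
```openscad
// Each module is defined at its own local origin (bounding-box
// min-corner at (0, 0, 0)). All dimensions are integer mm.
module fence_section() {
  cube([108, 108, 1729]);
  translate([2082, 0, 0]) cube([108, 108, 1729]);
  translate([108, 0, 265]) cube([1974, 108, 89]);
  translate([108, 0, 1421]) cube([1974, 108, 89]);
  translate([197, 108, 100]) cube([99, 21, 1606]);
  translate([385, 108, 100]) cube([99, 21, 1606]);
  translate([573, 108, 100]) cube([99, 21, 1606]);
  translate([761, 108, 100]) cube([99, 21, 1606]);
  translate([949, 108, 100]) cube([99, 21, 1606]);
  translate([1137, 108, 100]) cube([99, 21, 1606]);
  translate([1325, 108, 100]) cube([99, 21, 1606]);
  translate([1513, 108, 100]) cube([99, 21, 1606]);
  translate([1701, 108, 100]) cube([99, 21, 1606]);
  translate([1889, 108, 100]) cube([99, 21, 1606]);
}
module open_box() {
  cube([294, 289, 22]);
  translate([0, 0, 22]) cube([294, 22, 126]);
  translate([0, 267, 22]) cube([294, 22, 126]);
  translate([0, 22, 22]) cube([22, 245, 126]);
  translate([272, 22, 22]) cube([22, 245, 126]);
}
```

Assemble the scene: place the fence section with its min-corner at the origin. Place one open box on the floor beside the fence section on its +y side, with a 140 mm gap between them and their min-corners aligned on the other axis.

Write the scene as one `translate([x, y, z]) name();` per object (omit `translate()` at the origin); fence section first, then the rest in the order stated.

fence_section();
translate([0, 269, 0]) open_box();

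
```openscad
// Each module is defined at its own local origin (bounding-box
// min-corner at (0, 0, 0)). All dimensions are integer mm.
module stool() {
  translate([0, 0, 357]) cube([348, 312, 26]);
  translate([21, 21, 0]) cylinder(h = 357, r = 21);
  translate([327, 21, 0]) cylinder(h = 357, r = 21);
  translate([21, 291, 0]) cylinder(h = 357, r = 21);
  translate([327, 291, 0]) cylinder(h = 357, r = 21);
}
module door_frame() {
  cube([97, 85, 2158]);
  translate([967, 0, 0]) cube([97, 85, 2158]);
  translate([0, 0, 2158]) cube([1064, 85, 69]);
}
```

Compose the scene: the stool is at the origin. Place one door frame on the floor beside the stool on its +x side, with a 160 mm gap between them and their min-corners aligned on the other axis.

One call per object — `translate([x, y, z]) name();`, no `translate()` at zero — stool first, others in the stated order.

stool();
translate([508, 0, 0]) door_frame();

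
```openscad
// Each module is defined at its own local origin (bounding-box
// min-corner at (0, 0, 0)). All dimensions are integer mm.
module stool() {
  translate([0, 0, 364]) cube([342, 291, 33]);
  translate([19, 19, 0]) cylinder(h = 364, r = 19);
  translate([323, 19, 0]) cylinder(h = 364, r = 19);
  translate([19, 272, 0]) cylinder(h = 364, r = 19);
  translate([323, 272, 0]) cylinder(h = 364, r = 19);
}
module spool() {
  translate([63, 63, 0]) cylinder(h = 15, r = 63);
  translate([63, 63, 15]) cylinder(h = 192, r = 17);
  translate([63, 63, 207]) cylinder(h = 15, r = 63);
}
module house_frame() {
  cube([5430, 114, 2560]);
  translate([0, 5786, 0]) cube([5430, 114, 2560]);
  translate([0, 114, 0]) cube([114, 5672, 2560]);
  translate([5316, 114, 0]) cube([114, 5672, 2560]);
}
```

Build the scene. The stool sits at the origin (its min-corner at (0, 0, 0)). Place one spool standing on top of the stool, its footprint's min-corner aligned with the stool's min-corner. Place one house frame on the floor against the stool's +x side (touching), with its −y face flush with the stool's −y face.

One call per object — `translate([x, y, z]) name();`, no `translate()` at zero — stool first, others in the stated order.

stool();
translate([0, 0, 397]) spool();
translate([342, 0, 0]) house_frame();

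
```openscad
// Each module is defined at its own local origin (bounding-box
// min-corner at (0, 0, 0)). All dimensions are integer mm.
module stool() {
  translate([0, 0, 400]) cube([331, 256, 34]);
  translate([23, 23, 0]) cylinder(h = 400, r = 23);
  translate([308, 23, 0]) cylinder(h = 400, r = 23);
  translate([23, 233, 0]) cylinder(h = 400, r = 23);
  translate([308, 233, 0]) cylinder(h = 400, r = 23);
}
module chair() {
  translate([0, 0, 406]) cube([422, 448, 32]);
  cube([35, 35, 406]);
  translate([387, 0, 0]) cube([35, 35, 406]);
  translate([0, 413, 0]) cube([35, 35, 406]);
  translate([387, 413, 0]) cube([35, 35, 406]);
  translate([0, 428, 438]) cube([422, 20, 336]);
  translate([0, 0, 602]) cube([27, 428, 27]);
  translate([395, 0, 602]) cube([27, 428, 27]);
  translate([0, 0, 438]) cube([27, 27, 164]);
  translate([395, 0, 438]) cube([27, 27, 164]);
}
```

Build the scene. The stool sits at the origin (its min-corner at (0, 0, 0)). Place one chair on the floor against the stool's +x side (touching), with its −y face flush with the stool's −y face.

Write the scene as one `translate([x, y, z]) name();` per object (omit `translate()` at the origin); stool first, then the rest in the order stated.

stool();
translate([331, 0, 0]) chair();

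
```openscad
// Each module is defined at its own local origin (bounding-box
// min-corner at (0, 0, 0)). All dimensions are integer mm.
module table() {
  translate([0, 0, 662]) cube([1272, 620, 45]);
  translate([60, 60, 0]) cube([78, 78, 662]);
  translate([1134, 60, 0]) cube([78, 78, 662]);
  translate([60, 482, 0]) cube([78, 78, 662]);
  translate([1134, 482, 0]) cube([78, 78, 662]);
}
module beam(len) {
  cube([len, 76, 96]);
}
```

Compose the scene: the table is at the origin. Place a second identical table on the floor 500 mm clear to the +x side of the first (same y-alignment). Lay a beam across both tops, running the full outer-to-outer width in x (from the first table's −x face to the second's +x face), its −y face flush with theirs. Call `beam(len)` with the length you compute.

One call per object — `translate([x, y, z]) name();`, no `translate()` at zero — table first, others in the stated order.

table();
translate([1772, 0, 0]) table();
translate([0, 0, 707]) beam(3044);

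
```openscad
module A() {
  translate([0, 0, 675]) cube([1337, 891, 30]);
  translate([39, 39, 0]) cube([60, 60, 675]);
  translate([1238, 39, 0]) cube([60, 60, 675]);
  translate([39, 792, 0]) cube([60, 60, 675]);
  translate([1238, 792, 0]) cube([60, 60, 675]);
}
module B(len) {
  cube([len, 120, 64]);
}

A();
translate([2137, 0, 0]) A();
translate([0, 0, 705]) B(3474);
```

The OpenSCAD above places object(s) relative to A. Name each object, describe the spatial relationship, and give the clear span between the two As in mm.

A is a table. B is a beam. A beam spans the tops of two tables. The clear span between the two tables is 800 mm.

Second table starts at x = 2137; first ends at x = 1337; clear span = 2137 − 1337 = 800 mm.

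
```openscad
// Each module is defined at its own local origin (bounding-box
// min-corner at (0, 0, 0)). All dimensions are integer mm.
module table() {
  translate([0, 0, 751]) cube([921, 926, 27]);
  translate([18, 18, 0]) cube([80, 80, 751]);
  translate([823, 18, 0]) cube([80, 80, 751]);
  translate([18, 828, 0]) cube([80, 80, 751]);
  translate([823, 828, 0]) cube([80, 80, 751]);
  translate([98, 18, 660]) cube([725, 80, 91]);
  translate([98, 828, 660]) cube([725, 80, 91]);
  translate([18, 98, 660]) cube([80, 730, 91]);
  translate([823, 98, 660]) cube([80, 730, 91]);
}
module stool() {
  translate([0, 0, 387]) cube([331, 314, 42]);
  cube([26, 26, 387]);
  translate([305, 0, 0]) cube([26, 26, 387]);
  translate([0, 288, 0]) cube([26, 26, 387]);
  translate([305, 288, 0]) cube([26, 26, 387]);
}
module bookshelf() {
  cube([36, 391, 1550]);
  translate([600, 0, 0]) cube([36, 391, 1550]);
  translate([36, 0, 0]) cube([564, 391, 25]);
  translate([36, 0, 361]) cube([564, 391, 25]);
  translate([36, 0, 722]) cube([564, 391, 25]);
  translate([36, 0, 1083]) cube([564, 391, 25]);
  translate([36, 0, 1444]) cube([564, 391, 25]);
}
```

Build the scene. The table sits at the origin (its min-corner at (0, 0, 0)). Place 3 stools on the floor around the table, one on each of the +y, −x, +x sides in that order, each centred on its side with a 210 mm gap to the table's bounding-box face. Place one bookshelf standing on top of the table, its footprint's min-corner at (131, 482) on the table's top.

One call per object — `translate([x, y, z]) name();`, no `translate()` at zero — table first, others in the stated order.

table();
translate([295, 1136, 0]) stool();
translate([-541, 306, 0]) stool();
translate([1131, 306, 0]) stool();
translate([131, 482, 778]) bookshelf();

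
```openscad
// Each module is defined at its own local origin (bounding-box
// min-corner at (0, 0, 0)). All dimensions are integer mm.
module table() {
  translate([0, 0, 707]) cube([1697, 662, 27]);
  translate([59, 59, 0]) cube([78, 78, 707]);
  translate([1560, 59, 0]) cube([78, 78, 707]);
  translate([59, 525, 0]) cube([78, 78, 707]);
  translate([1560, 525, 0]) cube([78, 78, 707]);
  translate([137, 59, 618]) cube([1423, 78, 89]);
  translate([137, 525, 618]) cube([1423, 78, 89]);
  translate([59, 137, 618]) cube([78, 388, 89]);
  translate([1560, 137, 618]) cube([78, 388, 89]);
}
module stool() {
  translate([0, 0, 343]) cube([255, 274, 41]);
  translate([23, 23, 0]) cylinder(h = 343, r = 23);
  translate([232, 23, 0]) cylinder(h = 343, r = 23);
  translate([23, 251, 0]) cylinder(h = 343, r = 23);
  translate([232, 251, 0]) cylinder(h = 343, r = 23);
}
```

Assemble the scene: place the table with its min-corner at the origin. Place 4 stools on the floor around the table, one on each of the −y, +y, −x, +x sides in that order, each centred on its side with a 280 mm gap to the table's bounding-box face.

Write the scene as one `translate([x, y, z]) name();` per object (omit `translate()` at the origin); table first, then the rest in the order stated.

table();
translate([721, -554, 0]) stool();
translate([721, 942, 0]) stool();
translate([-535, 194, 0]) stool();
translate([1977, 194, 0]) stool();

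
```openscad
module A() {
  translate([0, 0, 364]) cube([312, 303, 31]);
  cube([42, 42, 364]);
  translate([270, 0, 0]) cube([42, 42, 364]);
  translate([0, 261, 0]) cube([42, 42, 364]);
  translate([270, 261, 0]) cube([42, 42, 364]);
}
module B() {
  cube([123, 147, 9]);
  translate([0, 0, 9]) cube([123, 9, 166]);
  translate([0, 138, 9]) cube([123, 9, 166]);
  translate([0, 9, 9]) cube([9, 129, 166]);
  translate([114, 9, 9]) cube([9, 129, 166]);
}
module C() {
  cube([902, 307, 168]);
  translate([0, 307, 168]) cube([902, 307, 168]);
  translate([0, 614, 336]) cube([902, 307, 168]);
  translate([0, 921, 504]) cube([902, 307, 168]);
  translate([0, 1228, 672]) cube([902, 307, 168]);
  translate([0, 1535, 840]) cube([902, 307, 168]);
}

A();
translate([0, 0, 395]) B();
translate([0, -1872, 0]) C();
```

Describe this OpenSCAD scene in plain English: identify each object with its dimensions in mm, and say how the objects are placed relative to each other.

A is a four-legged stool. The seat is 312×303 mm, 31 mm thick, top at z = 395 mm. It stands on four square legs, each 42×42 mm in cross-section, from z = 0 to the seat underside, each flush with a corner of the seat.

B is an open-topped rectangular box: outside dimensions 123×147×175 mm, with a uniform wall and base thickness of 9 mm. The base is a full 123×147 slab on the floor; four walls sit on top of the base. The front and back walls (the −y and +y sides) span the full width; the two side walls fit between them.

C is a straight staircase of 6 solid steps. Each step is 902 mm wide (x), 307 mm deep (y, the going) and 168 mm tall (the rise). The first step rests on the floor; each subsequent step sits one going further in +y and one rise higher in +z, directly behind and above the previous step with no overlap.

The open box is on top of the stool. The staircase is on the floor beside the stool on its −y side.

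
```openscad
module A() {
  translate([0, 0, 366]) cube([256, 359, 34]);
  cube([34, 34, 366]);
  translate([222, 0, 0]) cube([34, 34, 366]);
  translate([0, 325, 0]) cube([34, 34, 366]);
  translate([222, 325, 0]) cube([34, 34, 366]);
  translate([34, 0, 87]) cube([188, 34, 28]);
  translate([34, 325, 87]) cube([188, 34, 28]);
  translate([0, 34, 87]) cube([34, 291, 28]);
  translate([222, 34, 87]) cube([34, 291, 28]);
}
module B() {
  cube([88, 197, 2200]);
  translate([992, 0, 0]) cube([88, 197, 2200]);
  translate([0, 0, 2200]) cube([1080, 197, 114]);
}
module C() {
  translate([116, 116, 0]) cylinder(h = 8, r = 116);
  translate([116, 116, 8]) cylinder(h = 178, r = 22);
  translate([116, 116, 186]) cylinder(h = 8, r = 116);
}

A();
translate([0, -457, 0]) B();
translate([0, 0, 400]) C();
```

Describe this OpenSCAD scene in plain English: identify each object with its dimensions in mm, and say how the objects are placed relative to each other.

A is a four-legged stool. The seat is 256×359 mm, 34 mm thick, top at z = 400 mm. It stands on four square legs, each 34×34 mm in cross-section, from z = 0 to the seat underside, each flush with a corner of the seat. Four stretchers, 34 mm wide and 28 mm tall, connect adjacent legs with their undersides at z = 87 mm, each running between the inner faces of the legs it joins and aligned with the legs' outer faces on the other axis.

B is a door frame. The clear opening is 904 mm wide and 2200 mm high. Two 88 mm wide jambs, 197 mm deep, stand either side of the opening from the floor to the top of the opening. A 114 mm thick head sits across the top of both jambs, spanning the full outside width of the frame.

C is a spool: two coaxial disc flanges of radius 116 mm and thickness 8 mm, joined by a core cylinder of radius 22 mm and height 178 mm. The lower flange rests on z = 0 and the three cylinders share a vertical axis.

The door frame is on the floor beside the stool on its −y side. The spool is on top of the stool.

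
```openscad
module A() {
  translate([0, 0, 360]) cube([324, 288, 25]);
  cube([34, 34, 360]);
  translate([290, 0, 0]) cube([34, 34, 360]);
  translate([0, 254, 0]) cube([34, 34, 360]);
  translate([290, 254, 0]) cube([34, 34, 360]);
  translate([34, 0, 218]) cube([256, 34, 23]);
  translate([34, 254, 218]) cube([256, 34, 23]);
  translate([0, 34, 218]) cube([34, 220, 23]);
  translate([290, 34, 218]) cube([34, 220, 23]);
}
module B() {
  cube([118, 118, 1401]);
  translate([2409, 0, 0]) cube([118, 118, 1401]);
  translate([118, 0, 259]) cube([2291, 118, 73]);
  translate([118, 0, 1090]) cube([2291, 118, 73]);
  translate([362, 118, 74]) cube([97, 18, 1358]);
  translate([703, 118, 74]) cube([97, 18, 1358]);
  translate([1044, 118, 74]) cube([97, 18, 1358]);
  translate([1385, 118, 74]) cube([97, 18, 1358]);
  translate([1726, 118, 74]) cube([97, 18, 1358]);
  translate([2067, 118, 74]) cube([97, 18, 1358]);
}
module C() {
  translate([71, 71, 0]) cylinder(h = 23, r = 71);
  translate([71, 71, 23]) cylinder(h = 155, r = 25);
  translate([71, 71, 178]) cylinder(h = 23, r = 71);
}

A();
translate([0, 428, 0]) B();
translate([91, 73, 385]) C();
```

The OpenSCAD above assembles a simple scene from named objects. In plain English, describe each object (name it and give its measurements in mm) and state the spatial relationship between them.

A is a four-legged stool. The seat is 324×288 mm, 25 mm thick, top at z = 385 mm. It stands on four square legs, each 34×34 mm in cross-section, from z = 0 to the seat underside, each flush with a corner of the seat. Four stretchers, 34 mm wide and 23 mm tall, connect adjacent legs with their undersides at z = 218 mm, each running between the inner faces of the legs it joins and aligned with the legs' outer faces on the other axis.

B is a fence section. Two 118×118 mm posts, 1401 mm tall, stand on the floor with a clear span of 2291 mm between their inner faces. Two horizontal rails of 118×73 mm section span the gap between the posts with their undersides at z = 259 mm and z = 1090 mm, flush with the posts' −y face. 6 pickets, each 97 mm wide, 18 mm thick and 1358 mm tall, are fixed to the +y face of the rails with their bottoms at z = 74 mm, evenly spaced across the span with equal gaps (rounded down to the nearest mm) at the −x end and between each pair — any rounding remainder accumulates at the +x end.

C is a spool: two coaxial disc flanges of radius 71 mm and thickness 23 mm, joined by a core cylinder of radius 25 mm and height 155 mm. The lower flange rests on z = 0 and the three cylinders share a vertical axis.

The fence section is on the floor beside the stool on its +y side. The spool is on top of the stool, centred.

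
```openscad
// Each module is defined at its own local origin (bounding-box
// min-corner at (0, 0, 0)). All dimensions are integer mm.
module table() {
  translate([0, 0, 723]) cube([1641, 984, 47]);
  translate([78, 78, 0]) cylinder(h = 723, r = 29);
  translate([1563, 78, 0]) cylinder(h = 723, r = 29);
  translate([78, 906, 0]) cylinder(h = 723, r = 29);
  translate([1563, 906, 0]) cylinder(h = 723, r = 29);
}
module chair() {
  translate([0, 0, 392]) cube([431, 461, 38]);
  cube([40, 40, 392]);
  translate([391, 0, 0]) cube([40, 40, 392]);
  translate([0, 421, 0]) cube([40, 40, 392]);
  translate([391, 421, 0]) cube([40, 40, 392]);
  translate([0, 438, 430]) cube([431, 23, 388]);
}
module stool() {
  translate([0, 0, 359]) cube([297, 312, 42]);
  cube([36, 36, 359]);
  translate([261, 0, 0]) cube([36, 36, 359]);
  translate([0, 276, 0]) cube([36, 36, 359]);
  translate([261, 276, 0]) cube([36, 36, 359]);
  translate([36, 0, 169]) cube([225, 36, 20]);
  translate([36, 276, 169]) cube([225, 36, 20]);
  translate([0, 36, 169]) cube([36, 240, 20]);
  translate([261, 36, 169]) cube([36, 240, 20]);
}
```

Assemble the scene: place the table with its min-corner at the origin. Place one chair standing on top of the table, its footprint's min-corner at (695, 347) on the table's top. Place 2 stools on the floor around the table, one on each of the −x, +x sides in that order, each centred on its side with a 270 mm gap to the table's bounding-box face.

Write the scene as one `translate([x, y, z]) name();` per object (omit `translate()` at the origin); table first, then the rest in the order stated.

table();
translate([695, 347, 770]) chair();
translate([-567, 336, 0]) stool();
translate([1911, 336, 0]) stool();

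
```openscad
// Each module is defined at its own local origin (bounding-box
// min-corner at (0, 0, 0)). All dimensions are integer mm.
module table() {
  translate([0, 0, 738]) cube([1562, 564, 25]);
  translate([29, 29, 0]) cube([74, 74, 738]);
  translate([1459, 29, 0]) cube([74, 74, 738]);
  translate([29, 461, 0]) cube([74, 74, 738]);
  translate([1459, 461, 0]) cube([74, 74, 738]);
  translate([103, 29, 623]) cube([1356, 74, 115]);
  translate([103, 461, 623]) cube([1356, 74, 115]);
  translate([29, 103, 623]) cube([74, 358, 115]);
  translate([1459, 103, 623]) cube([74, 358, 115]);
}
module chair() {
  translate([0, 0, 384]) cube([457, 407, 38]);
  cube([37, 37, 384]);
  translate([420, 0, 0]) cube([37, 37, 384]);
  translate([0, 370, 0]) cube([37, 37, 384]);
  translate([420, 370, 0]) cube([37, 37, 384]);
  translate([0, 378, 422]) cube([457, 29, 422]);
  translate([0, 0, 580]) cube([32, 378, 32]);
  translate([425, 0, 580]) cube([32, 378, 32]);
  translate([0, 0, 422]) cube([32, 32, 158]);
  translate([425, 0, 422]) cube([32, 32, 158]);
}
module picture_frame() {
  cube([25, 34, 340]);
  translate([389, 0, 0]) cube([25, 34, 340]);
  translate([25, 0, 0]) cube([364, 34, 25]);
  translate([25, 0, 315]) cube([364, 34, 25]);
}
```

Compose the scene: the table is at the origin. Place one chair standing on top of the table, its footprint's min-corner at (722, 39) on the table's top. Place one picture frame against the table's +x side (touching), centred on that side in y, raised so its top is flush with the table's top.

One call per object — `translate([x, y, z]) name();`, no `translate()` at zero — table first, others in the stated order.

table();
translate([722, 39, 763]) chair();
translate([1562, 265, 423]) picture_frame();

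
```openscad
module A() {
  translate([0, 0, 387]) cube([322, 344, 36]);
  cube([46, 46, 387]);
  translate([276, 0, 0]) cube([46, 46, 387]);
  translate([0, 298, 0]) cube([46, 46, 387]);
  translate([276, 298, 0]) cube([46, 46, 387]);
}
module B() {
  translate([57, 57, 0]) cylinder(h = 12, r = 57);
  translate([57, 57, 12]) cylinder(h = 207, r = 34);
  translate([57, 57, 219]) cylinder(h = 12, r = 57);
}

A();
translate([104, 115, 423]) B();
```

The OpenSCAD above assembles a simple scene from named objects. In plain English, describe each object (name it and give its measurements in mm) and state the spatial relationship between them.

A is a four-legged stool. The seat is 322×344 mm, 36 mm thick, top at z = 423 mm. It stands on four square legs, each 46×46 mm in cross-section, from z = 0 to the seat underside, each flush with a corner of the seat.

B is a spool: two coaxial disc flanges of radius 57 mm and thickness 12 mm, joined by a core cylinder of radius 34 mm and height 207 mm. The lower flange rests on z = 0 and the three cylinders share a vertical axis.

The spool is on top of the stool, centred.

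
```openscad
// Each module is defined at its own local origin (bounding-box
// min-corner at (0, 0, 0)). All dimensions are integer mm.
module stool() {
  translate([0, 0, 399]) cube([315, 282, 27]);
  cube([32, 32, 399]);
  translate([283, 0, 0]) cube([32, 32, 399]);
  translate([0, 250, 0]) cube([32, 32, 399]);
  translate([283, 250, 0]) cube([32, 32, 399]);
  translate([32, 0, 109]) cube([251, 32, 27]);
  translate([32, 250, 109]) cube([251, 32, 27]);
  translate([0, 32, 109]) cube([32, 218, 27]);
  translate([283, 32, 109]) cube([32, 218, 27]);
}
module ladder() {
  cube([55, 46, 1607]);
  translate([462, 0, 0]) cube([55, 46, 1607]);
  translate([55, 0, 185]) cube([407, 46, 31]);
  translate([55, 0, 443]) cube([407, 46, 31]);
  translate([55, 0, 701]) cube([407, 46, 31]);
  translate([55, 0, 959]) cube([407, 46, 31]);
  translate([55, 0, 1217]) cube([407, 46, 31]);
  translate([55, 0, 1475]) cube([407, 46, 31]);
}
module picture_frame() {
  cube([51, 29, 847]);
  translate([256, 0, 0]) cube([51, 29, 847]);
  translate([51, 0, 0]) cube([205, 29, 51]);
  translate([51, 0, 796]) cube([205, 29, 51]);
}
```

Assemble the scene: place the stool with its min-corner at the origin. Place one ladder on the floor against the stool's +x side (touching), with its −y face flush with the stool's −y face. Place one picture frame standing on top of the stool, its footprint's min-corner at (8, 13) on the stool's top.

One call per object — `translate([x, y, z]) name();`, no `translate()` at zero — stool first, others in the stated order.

stool();
translate([315, 0, 0]) ladder();
translate([8, 13, 426]) picture_frame();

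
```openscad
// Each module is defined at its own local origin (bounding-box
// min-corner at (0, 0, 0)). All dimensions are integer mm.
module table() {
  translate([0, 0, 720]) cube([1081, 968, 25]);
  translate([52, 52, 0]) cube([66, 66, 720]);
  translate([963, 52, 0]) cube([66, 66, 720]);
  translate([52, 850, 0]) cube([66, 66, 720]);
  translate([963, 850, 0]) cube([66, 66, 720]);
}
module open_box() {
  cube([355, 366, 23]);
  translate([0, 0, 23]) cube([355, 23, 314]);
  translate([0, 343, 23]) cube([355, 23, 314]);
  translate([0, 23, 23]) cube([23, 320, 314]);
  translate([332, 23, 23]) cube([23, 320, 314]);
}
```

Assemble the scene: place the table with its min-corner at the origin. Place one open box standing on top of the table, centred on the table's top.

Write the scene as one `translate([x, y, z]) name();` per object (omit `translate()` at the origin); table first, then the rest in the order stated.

table();
translate([363, 301, 745]) open_box();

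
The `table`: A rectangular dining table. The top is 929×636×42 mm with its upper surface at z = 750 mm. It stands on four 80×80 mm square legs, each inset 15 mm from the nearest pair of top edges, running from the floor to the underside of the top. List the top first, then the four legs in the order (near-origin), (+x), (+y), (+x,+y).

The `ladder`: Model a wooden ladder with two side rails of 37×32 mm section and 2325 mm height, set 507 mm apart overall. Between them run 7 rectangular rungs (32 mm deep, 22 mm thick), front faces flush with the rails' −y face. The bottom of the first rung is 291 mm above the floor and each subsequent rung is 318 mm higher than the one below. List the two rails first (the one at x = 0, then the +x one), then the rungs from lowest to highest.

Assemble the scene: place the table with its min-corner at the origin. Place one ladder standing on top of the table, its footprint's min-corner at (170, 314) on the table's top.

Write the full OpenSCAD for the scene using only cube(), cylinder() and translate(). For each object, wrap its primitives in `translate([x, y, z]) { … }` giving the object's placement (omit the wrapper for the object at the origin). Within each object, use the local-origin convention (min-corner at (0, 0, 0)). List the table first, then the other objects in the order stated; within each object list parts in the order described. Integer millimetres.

translate([0, 0, 708]) cube([929, 636, 42]);
translate([15, 15, 0]) cube([80, 80, 708]);
translate([834, 15, 0]) cube([80, 80, 708]);
translate([15, 541, 0]) cube([80, 80, 708]);
translate([834, 541, 0]) cube([80, 80, 708]);
translate([170, 314, 750]) {
  cube([37, 32, 2325]);
  translate([470, 0, 0]) cube([37, 32, 2325]);
  translate([37, 0, 291]) cube([433, 32, 22]);
  translate([37, 0, 609]) cube([433, 32, 22]);
  translate([37, 0, 927]) cube([433, 32, 22]);
  translate([37, 0, 1245]) cube([433, 32, 22]);
  translate([37, 0, 1563]) cube([433, 32, 22]);
  translate([37, 0, 1881]) cube([433, 32, 22]);
  translate([37, 0, 2199]) cube([433, 32, 22]);
}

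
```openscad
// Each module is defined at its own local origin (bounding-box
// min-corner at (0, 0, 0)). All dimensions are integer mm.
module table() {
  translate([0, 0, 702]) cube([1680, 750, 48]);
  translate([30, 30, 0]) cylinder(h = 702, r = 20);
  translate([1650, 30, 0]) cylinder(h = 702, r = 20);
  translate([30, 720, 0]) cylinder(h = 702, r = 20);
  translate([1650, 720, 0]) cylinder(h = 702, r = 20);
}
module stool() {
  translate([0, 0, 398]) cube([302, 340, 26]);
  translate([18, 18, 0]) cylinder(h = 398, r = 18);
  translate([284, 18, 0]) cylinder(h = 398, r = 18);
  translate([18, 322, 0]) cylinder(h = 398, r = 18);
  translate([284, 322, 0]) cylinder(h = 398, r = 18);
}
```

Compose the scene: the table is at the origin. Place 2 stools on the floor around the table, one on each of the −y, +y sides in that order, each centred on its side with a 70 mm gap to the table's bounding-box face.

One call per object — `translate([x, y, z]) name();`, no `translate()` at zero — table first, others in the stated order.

table();
translate([689, -410, 0]) stool();
translate([689, 820, 0]) stool();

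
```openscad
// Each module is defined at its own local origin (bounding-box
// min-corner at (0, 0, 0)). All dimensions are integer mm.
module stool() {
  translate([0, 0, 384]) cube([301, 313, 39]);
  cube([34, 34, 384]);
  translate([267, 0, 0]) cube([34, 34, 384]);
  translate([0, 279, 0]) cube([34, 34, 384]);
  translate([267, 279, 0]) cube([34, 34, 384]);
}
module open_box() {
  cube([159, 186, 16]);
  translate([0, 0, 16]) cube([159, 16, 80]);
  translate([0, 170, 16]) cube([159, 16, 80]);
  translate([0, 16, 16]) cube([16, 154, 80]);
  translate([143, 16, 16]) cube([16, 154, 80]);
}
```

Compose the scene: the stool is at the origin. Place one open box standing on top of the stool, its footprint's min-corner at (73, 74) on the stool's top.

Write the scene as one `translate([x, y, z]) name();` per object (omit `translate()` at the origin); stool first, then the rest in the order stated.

stool();
translate([73, 74, 423]) open_box();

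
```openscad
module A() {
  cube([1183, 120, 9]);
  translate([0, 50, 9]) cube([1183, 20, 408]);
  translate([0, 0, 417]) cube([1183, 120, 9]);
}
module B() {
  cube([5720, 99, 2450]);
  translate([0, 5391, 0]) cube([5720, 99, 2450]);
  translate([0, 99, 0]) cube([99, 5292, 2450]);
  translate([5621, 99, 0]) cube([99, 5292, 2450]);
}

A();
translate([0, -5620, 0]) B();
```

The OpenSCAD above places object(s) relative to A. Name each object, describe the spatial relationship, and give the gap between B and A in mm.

The house frame's nearest face is 130 mm from the I-beam's −y face.

A is an I-beam. B is a house frame. The house frame is on the floor beside the I-beam on its −y side. The gap between the house frame and the I-beam is 130 mm.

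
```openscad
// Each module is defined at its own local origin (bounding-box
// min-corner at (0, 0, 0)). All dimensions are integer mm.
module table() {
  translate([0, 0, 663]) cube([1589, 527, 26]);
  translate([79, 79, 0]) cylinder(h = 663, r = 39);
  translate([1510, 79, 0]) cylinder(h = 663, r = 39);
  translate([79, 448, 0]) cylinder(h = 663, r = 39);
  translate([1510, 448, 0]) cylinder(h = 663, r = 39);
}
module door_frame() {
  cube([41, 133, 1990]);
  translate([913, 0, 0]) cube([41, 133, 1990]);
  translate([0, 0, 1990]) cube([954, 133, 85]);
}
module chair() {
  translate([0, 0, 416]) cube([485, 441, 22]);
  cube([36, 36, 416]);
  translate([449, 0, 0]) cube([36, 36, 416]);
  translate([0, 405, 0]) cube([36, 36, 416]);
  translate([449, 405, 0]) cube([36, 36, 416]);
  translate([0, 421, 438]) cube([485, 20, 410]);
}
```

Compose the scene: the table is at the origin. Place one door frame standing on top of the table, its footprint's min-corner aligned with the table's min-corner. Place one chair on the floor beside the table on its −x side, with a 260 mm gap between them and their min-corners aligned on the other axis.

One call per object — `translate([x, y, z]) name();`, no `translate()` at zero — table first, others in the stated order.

table();
translate([0, 0, 689]) door_frame();
translate([-745, 0, 0]) chair();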